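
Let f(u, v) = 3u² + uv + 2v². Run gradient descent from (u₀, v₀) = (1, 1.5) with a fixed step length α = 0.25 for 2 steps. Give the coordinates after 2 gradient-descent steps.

∇f = (6u + v, u + 4v)
(u₁, v₁) = (1, 1.5) − 0.25·(7.5, 7) = (-0.875, -0.25)
(u₂, v₂) = (-0.875, -0.25) − 0.25·(-5.5, -1.875) = (0.5, 0.21875)

(0.5, 0.21875)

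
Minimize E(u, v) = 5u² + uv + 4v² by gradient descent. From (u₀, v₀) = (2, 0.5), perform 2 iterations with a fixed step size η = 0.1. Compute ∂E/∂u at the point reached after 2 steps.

∇E = (10u + v, u + 8v)
(u₁, v₁) = (2, 0.5) − 0.1·(20.5, 6) = (-0.05, -0.1)
(u₂, v₂) = (-0.05, -0.1) − 0.1·(-0.6, -0.85) = (0.01, -0.015)
∂E/∂u at (0.01, -0.015) = 0.085

0.085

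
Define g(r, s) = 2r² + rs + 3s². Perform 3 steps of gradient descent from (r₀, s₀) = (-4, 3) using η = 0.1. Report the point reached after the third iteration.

(-1.159, 0.542)

∇g = (4r + s, r + 6s)
Step 1: at (-4, 3), ∇g = (-13, 14) → (-4, 3) − 0.1·(-13, 14) = (-2.7, 1.6)
Step 2: at (-2.7, 1.6), ∇g = (-9.2, 6.9) → (-2.7, 1.6) − 0.1·(-9.2, 6.9) = (-1.78, 0.91)
Step 3: at (-1.78, 0.91), ∇g = (-6.21, 3.68) → (-1.78, 0.91) − 0.1·(-6.21, 3.68) = (-1.159, 0.542)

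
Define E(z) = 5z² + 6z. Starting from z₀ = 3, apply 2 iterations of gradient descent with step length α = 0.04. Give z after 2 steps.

0.696

E′(z) = 10z + 6
z₁ = 3 − 0.04·36 = 1.56
z₂ = 1.56 − 0.04·21.6 = 0.696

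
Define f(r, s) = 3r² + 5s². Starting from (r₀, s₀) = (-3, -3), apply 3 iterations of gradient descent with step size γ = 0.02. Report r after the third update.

-2.044416

∇f = (6r, 10s)
Step 1: at (-3, -3), ∇f = (-18, -30) → (-3, -3) − 0.02·(-18, -30) = (-2.64, -2.4)
Step 2: at (-2.64, -2.4), ∇f = (-15.84, -24) → (-2.64, -2.4) − 0.02·(-15.84, -24) = (-2.3232, -1.92)
Step 3: at (-2.3232, -1.92), ∇f = (-13.9392, -19.2) → (-2.3232, -1.92) − 0.02·(-13.9392, -19.2) = (-2.044416, -1.536)
r = -2.044416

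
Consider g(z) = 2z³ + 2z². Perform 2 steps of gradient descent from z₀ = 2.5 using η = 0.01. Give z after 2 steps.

1.6979625

g′(z) = 6z² + 4z
Step 1: g′(2.5) = 47.5; z₁ = 2.5 − 0.01·47.5 = 2.025
Step 2: g′(2.025) = 32.70375; z₂ = 2.025 − 0.01·32.70375 = 1.6979625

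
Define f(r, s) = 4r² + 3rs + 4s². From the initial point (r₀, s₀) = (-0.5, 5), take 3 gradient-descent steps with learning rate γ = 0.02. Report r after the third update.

-0.937008

∇f = (8r + 3s, 3r + 8s)
(r₁, s₁) = (-0.5, 5) − 0.02·(11, 38.5) = (-0.72, 4.23)
(r₂, s₂) = (-0.72, 4.23) − 0.02·(6.93, 31.68) = (-0.8586, 3.5964)
(r₃, s₃) = (-0.8586, 3.5964) − 0.02·(3.9204, 26.1954) = (-0.937008, 3.072492)
r = -0.937008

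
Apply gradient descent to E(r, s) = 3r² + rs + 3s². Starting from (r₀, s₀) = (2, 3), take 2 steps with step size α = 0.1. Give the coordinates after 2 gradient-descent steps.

∇E = (6r + s, r + 6s)
(r₁, s₁) = (2, 3) − 0.1·(15, 20) = (0.5, 1)
(r₂, s₂) = (0.5, 1) − 0.1·(4, 6.5) = (0.1, 0.35)

(0.1, 0.35)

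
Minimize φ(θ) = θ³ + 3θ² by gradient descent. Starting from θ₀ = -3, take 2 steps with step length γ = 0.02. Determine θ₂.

-3.405144

φ′(θ) = 3θ² + 6θ
Step 1: φ′(-3) = 9; θ₁ = -3 − 0.02·9 = -3.18
Step 2: φ′(-3.18) = 11.2572; θ₂ = -3.18 − 0.02·11.2572 = -3.405144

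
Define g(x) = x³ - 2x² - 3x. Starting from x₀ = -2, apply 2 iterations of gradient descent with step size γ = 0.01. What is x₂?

-2.368067

g′(x) = 3x² - 4x - 3
Step 1: g′(-2) = 17; x₁ = -2 − 0.01·17 = -2.17
Step 2: g′(-2.17) = 19.8067; x₂ = -2.17 − 0.01·19.8067 = -2.368067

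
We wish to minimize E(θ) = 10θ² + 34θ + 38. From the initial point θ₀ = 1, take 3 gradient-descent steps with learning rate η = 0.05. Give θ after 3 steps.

-1.7

E′(θ) = 20θ + 34
Step 1: E′(1) = 54; θ₁ = 1 − 0.05·54 = -1.7
Step 2: E′(-1.7) = 0; θ₂ = -1.7 − 0.05·0 = -1.7
Step 3: E′(-1.7) = 0; θ₃ = -1.7 − 0.05·0 = -1.7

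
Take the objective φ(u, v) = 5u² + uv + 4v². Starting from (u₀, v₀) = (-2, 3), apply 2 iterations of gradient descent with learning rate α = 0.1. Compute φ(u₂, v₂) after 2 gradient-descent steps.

0.1612

∇φ = (10u + v, u + 8v)
(u₁, v₁) = (-2, 3) − 0.1·(-17, 22) = (-0.3, 0.8)
(u₂, v₂) = (-0.3, 0.8) − 0.1·(-2.2, 6.1) = (-0.08, 0.19)
φ(-0.08, 0.19) = 0.1612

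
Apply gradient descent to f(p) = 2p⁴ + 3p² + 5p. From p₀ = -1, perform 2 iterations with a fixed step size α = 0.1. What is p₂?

-0.5392

f′(p) = 8p³ + 6p + 5
Step 1: f′(-1) = -9; p₁ = -1 − 0.1·(-9) = -0.1
Step 2: f′(-0.1) = 4.392; p₂ = -0.1 − 0.1·4.392 = -0.5392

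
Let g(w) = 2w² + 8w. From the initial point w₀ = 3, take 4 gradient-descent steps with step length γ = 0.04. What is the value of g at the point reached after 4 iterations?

4.39379455541248

g′(w) = 4w + 8
Step 1: g′(3) = 20; w₁ = 3 − 0.04·20 = 2.2
Step 2: g′(2.2) = 16.8; w₂ = 2.2 − 0.04·16.8 = 1.528
Step 3: g′(1.528) = 14.112; w₃ = 1.528 − 0.04·14.112 = 0.96352
Step 4: g′(0.96352) = 11.85408; w₄ = 0.96352 − 0.04·11.85408 = 0.4893568
g(0.4893568) = 4.39379455541248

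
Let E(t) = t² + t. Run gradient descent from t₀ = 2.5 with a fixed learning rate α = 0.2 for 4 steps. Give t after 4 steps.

E′(t) = 2t + 1
Step 1: E′(2.5) = 6; t₁ = 2.5 − 0.2·6 = 1.3
Step 2: E′(1.3) = 3.6; t₂ = 1.3 − 0.2·3.6 = 0.58
Step 3: E′(0.58) = 2.16; t₃ = 0.58 − 0.2·2.16 = 0.148
Step 4: E′(0.148) = 1.296; t₄ = 0.148 − 0.2·1.296 = -0.1112

-0.1112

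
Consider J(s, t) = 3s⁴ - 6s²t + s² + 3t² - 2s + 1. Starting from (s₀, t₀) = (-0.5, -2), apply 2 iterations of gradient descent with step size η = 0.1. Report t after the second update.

∇J = (12s³ - 12st + 2s - 2, -6s² + 6t)
(s₁, t₁) = (-0.5, -2) − 0.1·(-16.5, -13.5) = (1.15, -0.65)
(s₂, t₂) = (1.15, -0.65) − 0.1·(27.5205, -11.835) = (-1.60205, 0.5335)
t = 0.5335

0.5335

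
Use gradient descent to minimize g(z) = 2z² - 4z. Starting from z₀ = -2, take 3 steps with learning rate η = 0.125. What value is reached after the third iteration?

g′(z) = 4z - 4
z₁ = -2 − 0.125·(-12) = -0.5
z₂ = -0.5 − 0.125·(-6) = 0.25
z₃ = 0.25 − 0.125·(-3) = 0.625

0.625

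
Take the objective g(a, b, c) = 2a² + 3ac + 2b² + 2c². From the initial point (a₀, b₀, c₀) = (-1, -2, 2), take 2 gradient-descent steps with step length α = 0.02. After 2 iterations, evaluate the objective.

∇g = (4a + 3c, 4b, 3a + 4c)
Step 1: at (-1, -2, 2), ∇g = (2, -8, 5) → (-1, -2, 2) − 0.02·(2, -8, 5) = (-1.04, -1.84, 1.9)
Step 2: at (-1.04, -1.84, 1.9), ∇g = (1.54, -7.36, 4.48) → (-1.04, -1.84, 1.9) − 0.02·(1.54, -7.36, 4.48) = (-1.0708, -1.6928, 1.8104)
g(-1.0708, -1.6928, 1.8104) = 8.76373632

8.76373632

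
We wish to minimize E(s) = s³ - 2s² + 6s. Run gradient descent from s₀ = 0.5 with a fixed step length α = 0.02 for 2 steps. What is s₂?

E′(s) = 3s² - 4s + 6
s₁ = 0.5 − 0.02·4.75 = 0.405
s₂ = 0.405 − 0.02·4.872075 = 0.3075585

0.3075585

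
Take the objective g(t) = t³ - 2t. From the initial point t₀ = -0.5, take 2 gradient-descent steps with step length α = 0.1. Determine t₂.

-0.2171875

g′(t) = 3t² - 2
Step 1: g′(-0.5) = -1.25; t₁ = -0.5 − 0.1·(-1.25) = -0.375
Step 2: g′(-0.375) = -1.578125; t₂ = -0.375 − 0.1·(-1.578125) = -0.2171875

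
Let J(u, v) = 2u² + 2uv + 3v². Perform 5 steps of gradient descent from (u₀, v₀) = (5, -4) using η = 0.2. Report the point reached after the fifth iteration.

∇J = (4u + 2v, 2u + 6v)
(u₁, v₁) = (5, -4) − 0.2·(12, -14) = (2.6, -1.2)
(u₂, v₂) = (2.6, -1.2) − 0.2·(8, -2) = (1, -0.8)
(u₃, v₃) = (1, -0.8) − 0.2·(2.4, -2.8) = (0.52, -0.24)
(u₄, v₄) = (0.52, -0.24) − 0.2·(1.6, -0.4) = (0.2, -0.16)
(u₅, v₅) = (0.2, -0.16) − 0.2·(0.48, -0.56) = (0.104, -0.048)

(0.104, -0.048)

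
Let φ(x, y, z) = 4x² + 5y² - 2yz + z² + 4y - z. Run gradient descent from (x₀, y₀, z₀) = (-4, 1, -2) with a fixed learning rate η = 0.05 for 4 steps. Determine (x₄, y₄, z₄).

∇φ = (8x, 10y - 2z + 4, -2y + 2z - 1)
Step 1: at (-4, 1, -2), ∇φ = (-32, 18, -7) → (-4, 1, -2) − 0.05·(-32, 18, -7) = (-2.4, 0.1, -1.65)
Step 2: at (-2.4, 0.1, -1.65), ∇φ = (-19.2, 8.3, -4.5) → (-2.4, 0.1, -1.65) − 0.05·(-19.2, 8.3, -4.5) = (-1.44, -0.315, -1.425)
Step 3: at (-1.44, -0.315, -1.425), ∇φ = (-11.52, 3.7, -3.22) → (-1.44, -0.315, -1.425) − 0.05·(-11.52, 3.7, -3.22) = (-0.864, -0.5, -1.264)
Step 4: at (-0.864, -0.5, -1.264), ∇φ = (-6.912, 1.528, -2.528) → (-0.864, -0.5, -1.264) − 0.05·(-6.912, 1.528, -2.528) = (-0.5184, -0.5764, -1.1376)

(-0.5184, -0.5764, -1.1376)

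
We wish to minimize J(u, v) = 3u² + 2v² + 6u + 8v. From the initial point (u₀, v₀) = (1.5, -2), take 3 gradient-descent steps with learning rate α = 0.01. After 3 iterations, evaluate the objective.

∇J = (6u + 6, 4v + 8)
Step 1: at (1.5, -2), ∇J = (15, 0) → (1.5, -2) − 0.01·(15, 0) = (1.35, -2)
Step 2: at (1.35, -2), ∇J = (14.1, 0) → (1.35, -2) − 0.01·(14.1, 0) = (1.209, -2)
Step 3: at (1.209, -2), ∇J = (13.254, 0) → (1.209, -2) − 0.01·(13.254, 0) = (1.07646, -2)
J(1.07646, -2) = 1.9350583948

1.9350583948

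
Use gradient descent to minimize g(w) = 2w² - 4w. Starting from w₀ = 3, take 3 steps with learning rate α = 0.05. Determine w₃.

g′(w) = 4w - 4
w₁ = 3 − 0.05·8 = 2.6
w₂ = 2.6 − 0.05·6.4 = 2.28
w₃ = 2.28 − 0.05·5.12 = 2.024

2.024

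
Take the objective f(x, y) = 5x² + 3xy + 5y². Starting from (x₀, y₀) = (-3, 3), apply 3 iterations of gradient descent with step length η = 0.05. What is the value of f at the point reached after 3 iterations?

∇f = (10x + 3y, 3x + 10y)
(x₁, y₁) = (-3, 3) − 0.05·(-21, 21) = (-1.95, 1.95)
(x₂, y₂) = (-1.95, 1.95) − 0.05·(-13.65, 13.65) = (-1.2675, 1.2675)
(x₃, y₃) = (-1.2675, 1.2675) − 0.05·(-8.8725, 8.8725) = (-0.823875, 0.823875)
f(-0.823875, 0.823875) = 4.751390109375

4.751390109375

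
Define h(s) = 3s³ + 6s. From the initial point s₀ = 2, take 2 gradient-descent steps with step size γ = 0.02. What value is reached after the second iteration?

h′(s) = 9s² + 6
s₁ = 2 − 0.02·42 = 1.16
s₂ = 1.16 − 0.02·18.1104 = 0.797792

0.797792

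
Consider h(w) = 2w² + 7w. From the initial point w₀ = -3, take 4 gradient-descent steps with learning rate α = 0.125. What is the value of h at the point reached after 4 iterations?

h′(w) = 4w + 7
Step 1: h′(-3) = -5; w₁ = -3 − 0.125·(-5) = -2.375
Step 2: h′(-2.375) = -2.5; w₂ = -2.375 − 0.125·(-2.5) = -2.0625
Step 3: h′(-2.0625) = -1.25; w₃ = -2.0625 − 0.125·(-1.25) = -1.90625
Step 4: h′(-1.90625) = -0.625; w₄ = -1.90625 − 0.125·(-0.625) = -1.828125
h(-1.828125) = -6.11279296875

-6.11279296875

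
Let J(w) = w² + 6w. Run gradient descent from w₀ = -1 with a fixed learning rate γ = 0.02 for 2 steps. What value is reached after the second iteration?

J′(w) = 2w + 6
Step 1: J′(-1) = 4; w₁ = -1 − 0.02·4 = -1.08
Step 2: J′(-1.08) = 3.84; w₂ = -1.08 − 0.02·3.84 = -1.1568

-1.1568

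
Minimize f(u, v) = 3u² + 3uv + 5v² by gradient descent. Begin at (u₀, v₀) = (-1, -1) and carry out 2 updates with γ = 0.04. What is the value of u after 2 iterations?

-0.4288

∇f = (6u + 3v, 3u + 10v)
(u₁, v₁) = (-1, -1) − 0.04·(-9, -13) = (-0.64, -0.48)
(u₂, v₂) = (-0.64, -0.48) − 0.04·(-5.28, -6.72) = (-0.4288, -0.2112)
u = -0.4288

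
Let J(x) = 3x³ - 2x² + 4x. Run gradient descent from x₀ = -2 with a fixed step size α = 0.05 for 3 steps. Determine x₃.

-107.8661888

J′(x) = 9x² - 4x + 4
Step 1: J′(-2) = 48; x₁ = -2 − 0.05·48 = -4.4
Step 2: J′(-4.4) = 195.84; x₂ = -4.4 − 0.05·195.84 = -14.192
Step 3: J′(-14.192) = 1873.483776; x₃ = -14.192 − 0.05·1873.483776 = -107.8661888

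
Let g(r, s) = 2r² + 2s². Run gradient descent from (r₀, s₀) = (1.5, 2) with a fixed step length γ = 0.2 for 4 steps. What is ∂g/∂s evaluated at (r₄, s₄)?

∇g = (4r, 4s)
Step 1: at (1.5, 2), ∇g = (6, 8) → (1.5, 2) − 0.2·(6, 8) = (0.3, 0.4)
Step 2: at (0.3, 0.4), ∇g = (1.2, 1.6) → (0.3, 0.4) − 0.2·(1.2, 1.6) = (0.06, 0.08)
Step 3: at (0.06, 0.08), ∇g = (0.24, 0.32) → (0.06, 0.08) − 0.2·(0.24, 0.32) = (0.012, 0.016)
Step 4: at (0.012, 0.016), ∇g = (0.048, 0.064) → (0.012, 0.016) − 0.2·(0.048, 0.064) = (0.0024, 0.0032)
∂g/∂s at (0.0024, 0.0032) = 0.0128

0.0128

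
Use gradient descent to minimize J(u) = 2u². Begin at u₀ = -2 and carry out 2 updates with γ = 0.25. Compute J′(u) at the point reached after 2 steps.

J′(u) = 4u
Step 1: J′(-2) = -8; u₁ = -2 − 0.25·(-8) = 0
Step 2: J′(0) = 0; u₂ = 0 − 0.25·0 = 0
J′(u) at (0) = 0

0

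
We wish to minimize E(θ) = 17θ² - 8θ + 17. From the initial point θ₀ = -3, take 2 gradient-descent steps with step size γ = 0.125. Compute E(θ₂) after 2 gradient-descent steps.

E′(θ) = 34θ - 8
θ₁ = -3 − 0.125·(-110) = 10.75
θ₂ = 10.75 − 0.125·357.5 = -33.9375
E(-33.9375) = 19868.31640625

19868.31640625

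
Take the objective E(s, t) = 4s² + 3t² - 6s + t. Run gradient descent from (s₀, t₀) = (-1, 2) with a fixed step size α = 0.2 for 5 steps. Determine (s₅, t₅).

(0.88608, -0.16736)

∇E = (8s - 6, 6t + 1)
(s₁, t₁) = (-1, 2) − 0.2·(-14, 13) = (1.8, -0.6)
(s₂, t₂) = (1.8, -0.6) − 0.2·(8.4, -2.6) = (0.12, -0.08)
(s₃, t₃) = (0.12, -0.08) − 0.2·(-5.04, 0.52) = (1.128, -0.184)
(s₄, t₄) = (1.128, -0.184) − 0.2·(3.024, -0.104) = (0.5232, -0.1632)
(s₅, t₅) = (0.5232, -0.1632) − 0.2·(-1.8144, 0.0208) = (0.88608, -0.16736)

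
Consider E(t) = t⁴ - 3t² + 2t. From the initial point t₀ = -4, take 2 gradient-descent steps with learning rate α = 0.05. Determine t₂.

E′(t) = 4t³ - 6t + 2
t₁ = -4 − 0.05·(-230) = 7.5
t₂ = 7.5 − 0.05·1644.5 = -74.725

-74.725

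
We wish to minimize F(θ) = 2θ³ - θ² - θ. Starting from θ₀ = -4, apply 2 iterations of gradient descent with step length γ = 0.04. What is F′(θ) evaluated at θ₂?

3665.458778812416

F′(θ) = 6θ² - 2θ - 1
θ₁ = -4 − 0.04·103 = -8.12
θ₂ = -8.12 − 0.04·410.8464 = -24.553856
F′(θ) at (-24.553856) = 3665.458778812416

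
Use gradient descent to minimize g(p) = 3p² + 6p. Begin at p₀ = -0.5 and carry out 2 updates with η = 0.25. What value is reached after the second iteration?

-0.875

g′(p) = 6p + 6
p₁ = -0.5 − 0.25·3 = -1.25
p₂ = -1.25 − 0.25·(-1.5) = -0.875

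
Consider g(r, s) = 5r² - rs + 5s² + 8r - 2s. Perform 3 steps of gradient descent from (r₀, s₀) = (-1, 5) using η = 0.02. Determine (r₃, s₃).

∇g = (10r - s + 8, -r + 10s - 2)
(r₁, s₁) = (-1, 5) − 0.02·(-7, 49) = (-0.86, 4.02)
(r₂, s₂) = (-0.86, 4.02) − 0.02·(-4.62, 39.06) = (-0.7676, 3.2388)
(r₃, s₃) = (-0.7676, 3.2388) − 0.02·(-2.9148, 31.1556) = (-0.709304, 2.615688)

(-0.709304, 2.615688)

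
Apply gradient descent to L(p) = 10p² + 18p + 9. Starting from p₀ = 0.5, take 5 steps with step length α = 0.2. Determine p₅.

-341.1

L′(p) = 20p + 18
Step 1: L′(0.5) = 28; p₁ = 0.5 − 0.2·28 = -5.1
Step 2: L′(-5.1) = -84; p₂ = -5.1 − 0.2·(-84) = 11.7
Step 3: L′(11.7) = 252; p₃ = 11.7 − 0.2·252 = -38.7
Step 4: L′(-38.7) = -756; p₄ = -38.7 − 0.2·(-756) = 112.5
Step 5: L′(112.5) = 2268; p₅ = 112.5 − 0.2·2268 = -341.1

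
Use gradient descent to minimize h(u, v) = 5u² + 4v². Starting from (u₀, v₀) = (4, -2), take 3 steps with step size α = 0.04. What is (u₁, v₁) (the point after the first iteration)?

∇h = (10u, 8v)
(u₁, v₁) = (4, -2) − 0.04·(40, -16) = (2.4, -1.36)

(2.4, -1.36)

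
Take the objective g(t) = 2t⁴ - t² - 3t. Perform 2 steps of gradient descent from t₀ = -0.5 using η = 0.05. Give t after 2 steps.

g′(t) = 8t³ - 2t - 3
Step 1: g′(-0.5) = -3; t₁ = -0.5 − 0.05·(-3) = -0.35
Step 2: g′(-0.35) = -2.643; t₂ = -0.35 − 0.05·(-2.643) = -0.21785

-0.21785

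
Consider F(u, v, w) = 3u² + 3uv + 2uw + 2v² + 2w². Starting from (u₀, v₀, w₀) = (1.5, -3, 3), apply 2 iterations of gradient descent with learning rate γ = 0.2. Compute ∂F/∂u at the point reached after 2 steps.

∇F = (6u + 3v + 2w, 3u + 4v, 2u + 4w)
(u₁, v₁, w₁) = (1.5, -3, 3) − 0.2·(6, -7.5, 15) = (0.3, -1.5, 0)
(u₂, v₂, w₂) = (0.3, -1.5, 0) − 0.2·(-2.7, -5.1, 0.6) = (0.84, -0.48, -0.12)
∂F/∂u at (0.84, -0.48, -0.12) = 3.36

3.36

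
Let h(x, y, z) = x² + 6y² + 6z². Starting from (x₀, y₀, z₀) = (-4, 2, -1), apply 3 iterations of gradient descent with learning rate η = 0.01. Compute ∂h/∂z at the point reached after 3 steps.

-8.177664

∇h = (2x, 12y, 12z)
Step 1: at (-4, 2, -1), ∇h = (-8, 24, -12) → (-4, 2, -1) − 0.01·(-8, 24, -12) = (-3.92, 1.76, -0.88)
Step 2: at (-3.92, 1.76, -0.88), ∇h = (-7.84, 21.12, -10.56) → (-3.92, 1.76, -0.88) − 0.01·(-7.84, 21.12, -10.56) = (-3.8416, 1.5488, -0.7744)
Step 3: at (-3.8416, 1.5488, -0.7744), ∇h = (-7.6832, 18.5856, -9.2928) → (-3.8416, 1.5488, -0.7744) − 0.01·(-7.6832, 18.5856, -9.2928) = (-3.764768, 1.362944, -0.681472)
∂h/∂z at (-3.764768, 1.362944, -0.681472) = -8.177664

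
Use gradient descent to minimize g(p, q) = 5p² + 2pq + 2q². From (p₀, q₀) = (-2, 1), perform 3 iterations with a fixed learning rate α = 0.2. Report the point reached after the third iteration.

(2.176, 0.712)

∇g = (10p + 2q, 2p + 4q)
(p₁, q₁) = (-2, 1) − 0.2·(-18, 0) = (1.6, 1)
(p₂, q₂) = (1.6, 1) − 0.2·(18, 7.2) = (-2, -0.44)
(p₃, q₃) = (-2, -0.44) − 0.2·(-20.88, -5.76) = (2.176, 0.712)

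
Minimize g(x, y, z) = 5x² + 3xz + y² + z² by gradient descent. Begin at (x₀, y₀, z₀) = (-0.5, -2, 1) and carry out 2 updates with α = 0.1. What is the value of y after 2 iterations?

-1.28

∇g = (10x + 3z, 2y, 3x + 2z)
(x₁, y₁, z₁) = (-0.5, -2, 1) − 0.1·(-2, -4, 0.5) = (-0.3, -1.6, 0.95)
(x₂, y₂, z₂) = (-0.3, -1.6, 0.95) − 0.1·(-0.15, -3.2, 1) = (-0.285, -1.28, 0.85)
y = -1.28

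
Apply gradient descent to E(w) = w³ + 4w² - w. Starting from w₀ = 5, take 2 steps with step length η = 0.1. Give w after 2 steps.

-13.468

E′(w) = 3w² + 8w - 1
w₁ = 5 − 0.1·114 = -6.4
w₂ = -6.4 − 0.1·70.68 = -13.468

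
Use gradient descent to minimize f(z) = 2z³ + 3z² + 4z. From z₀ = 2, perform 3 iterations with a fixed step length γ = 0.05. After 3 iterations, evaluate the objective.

-1.123516416

f′(z) = 6z² + 6z + 4
Step 1: f′(2) = 40; z₁ = 2 − 0.05·40 = 0
Step 2: f′(0) = 4; z₂ = 0 − 0.05·4 = -0.2
Step 3: f′(-0.2) = 3.04; z₃ = -0.2 − 0.05·3.04 = -0.352
f(-0.352) = -1.123516416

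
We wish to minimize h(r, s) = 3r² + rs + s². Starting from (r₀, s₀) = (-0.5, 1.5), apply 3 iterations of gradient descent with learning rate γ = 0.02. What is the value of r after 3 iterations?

-0.417516

∇h = (6r + s, r + 2s)
Step 1: at (-0.5, 1.5), ∇h = (-1.5, 2.5) → (-0.5, 1.5) − 0.02·(-1.5, 2.5) = (-0.47, 1.45)
Step 2: at (-0.47, 1.45), ∇h = (-1.37, 2.43) → (-0.47, 1.45) − 0.02·(-1.37, 2.43) = (-0.4426, 1.4014)
Step 3: at (-0.4426, 1.4014), ∇h = (-1.2542, 2.3602) → (-0.4426, 1.4014) − 0.02·(-1.2542, 2.3602) = (-0.417516, 1.354196)
r = -0.417516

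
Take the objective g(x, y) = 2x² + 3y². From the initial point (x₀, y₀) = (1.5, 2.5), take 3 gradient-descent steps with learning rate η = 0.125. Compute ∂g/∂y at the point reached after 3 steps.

0.234375

∇g = (4x, 6y)
Step 1: at (1.5, 2.5), ∇g = (6, 15) → (1.5, 2.5) − 0.125·(6, 15) = (0.75, 0.625)
Step 2: at (0.75, 0.625), ∇g = (3, 3.75) → (0.75, 0.625) − 0.125·(3, 3.75) = (0.375, 0.15625)
Step 3: at (0.375, 0.15625), ∇g = (1.5, 0.9375) → (0.375, 0.15625) − 0.125·(1.5, 0.9375) = (0.1875, 0.0390625)
∂g/∂y at (0.1875, 0.0390625) = 0.234375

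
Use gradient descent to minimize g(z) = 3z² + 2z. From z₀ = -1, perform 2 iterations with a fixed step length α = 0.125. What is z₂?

-0.375

g′(z) = 6z + 2
z₁ = -1 − 0.125·(-4) = -0.5
z₂ = -0.5 − 0.125·(-1) = -0.375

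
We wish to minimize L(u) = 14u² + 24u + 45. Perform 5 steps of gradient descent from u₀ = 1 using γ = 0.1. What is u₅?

L′(u) = 28u + 24
u₁ = 1 − 0.1·52 = -4.2
u₂ = -4.2 − 0.1·(-93.6) = 5.16
u₃ = 5.16 − 0.1·168.48 = -11.688
u₄ = -11.688 − 0.1·(-303.264) = 18.6384
u₅ = 18.6384 − 0.1·545.8752 = -35.94912

-35.94912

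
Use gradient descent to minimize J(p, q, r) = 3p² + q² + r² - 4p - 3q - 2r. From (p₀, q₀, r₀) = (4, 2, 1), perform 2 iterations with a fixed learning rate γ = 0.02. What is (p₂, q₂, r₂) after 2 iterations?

(3.248, 1.9608, 1)

∇J = (6p - 4, 2q - 3, 2r - 2)
Step 1: at (4, 2, 1), ∇J = (20, 1, 0) → (4, 2, 1) − 0.02·(20, 1, 0) = (3.6, 1.98, 1)
Step 2: at (3.6, 1.98, 1), ∇J = (17.6, 0.96, 0) → (3.6, 1.98, 1) − 0.02·(17.6, 0.96, 0) = (3.248, 1.9608, 1)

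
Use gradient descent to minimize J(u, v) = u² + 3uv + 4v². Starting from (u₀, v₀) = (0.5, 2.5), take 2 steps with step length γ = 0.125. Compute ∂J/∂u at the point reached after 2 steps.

-0.0703125

∇J = (2u + 3v, 3u + 8v)
(u₁, v₁) = (0.5, 2.5) − 0.125·(8.5, 21.5) = (-0.5625, -0.1875)
(u₂, v₂) = (-0.5625, -0.1875) − 0.125·(-1.6875, -3.1875) = (-0.3515625, 0.2109375)
∂J/∂u at (-0.3515625, 0.2109375) = -0.0703125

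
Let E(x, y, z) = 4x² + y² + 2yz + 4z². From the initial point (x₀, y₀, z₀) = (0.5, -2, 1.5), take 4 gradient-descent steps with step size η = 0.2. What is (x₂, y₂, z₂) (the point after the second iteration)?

∇E = (8x, 2y + 2z, 2y + 8z)
(x₁, y₁, z₁) = (0.5, -2, 1.5) − 0.2·(4, -1, 8) = (-0.3, -1.8, -0.1)
(x₂, y₂, z₂) = (-0.3, -1.8, -0.1) − 0.2·(-2.4, -3.8, -4.4) = (0.18, -1.04, 0.78)

(0.18, -1.04, 0.78)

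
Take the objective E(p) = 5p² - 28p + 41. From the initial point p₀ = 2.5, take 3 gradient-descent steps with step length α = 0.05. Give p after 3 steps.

E′(p) = 10p - 28
p₁ = 2.5 − 0.05·(-3) = 2.65
p₂ = 2.65 − 0.05·(-1.5) = 2.725
p₃ = 2.725 − 0.05·(-0.75) = 2.7625

2.7625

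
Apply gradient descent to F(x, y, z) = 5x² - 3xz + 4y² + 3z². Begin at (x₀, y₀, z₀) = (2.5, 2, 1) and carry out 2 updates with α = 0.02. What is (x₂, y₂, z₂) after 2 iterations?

(1.7098, 1.4112, 1.03)

∇F = (10x - 3z, 8y, -3x + 6z)
(x₁, y₁, z₁) = (2.5, 2, 1) − 0.02·(22, 16, -1.5) = (2.06, 1.68, 1.03)
(x₂, y₂, z₂) = (2.06, 1.68, 1.03) − 0.02·(17.51, 13.44, 0) = (1.7098, 1.4112, 1.03)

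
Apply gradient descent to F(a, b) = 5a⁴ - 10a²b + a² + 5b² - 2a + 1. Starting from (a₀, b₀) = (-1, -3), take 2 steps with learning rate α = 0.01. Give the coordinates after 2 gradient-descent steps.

∇F = (20a³ - 20ab + 2a - 2, -10a² + 10b)
Step 1: at (-1, -3), ∇F = (-84, -40) → (-1, -3) − 0.01·(-84, -40) = (-0.16, -2.6)
Step 2: at (-0.16, -2.6), ∇F = (-10.72192, -26.256) → (-0.16, -2.6) − 0.01·(-10.72192, -26.256) = (-0.0527808, -2.33744)

(-0.0527808, -2.33744)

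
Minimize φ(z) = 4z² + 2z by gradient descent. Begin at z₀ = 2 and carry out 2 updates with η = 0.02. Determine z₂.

φ′(z) = 8z + 2
Step 1: φ′(2) = 18; z₁ = 2 − 0.02·18 = 1.64
Step 2: φ′(1.64) = 15.12; z₂ = 1.64 − 0.02·15.12 = 1.3376

1.3376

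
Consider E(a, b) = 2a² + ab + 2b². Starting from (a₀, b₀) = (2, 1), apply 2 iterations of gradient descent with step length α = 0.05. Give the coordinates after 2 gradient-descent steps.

∇E = (4a + b, a + 4b)
Step 1: at (2, 1), ∇E = (9, 6) → (2, 1) − 0.05·(9, 6) = (1.55, 0.7)
Step 2: at (1.55, 0.7), ∇E = (6.9, 4.35) → (1.55, 0.7) − 0.05·(6.9, 4.35) = (1.205, 0.4825)

(1.205, 0.4825)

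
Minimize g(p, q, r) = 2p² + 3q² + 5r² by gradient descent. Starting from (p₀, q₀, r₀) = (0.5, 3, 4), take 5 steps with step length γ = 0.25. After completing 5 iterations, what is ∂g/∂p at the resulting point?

0

∇g = (4p, 6q, 10r)
(p₁, q₁, r₁) = (0.5, 3, 4) − 0.25·(2, 18, 40) = (0, -1.5, -6)
(p₂, q₂, r₂) = (0, -1.5, -6) − 0.25·(0, -9, -60) = (0, 0.75, 9)
(p₃, q₃, r₃) = (0, 0.75, 9) − 0.25·(0, 4.5, 90) = (0, -0.375, -13.5)
(p₄, q₄, r₄) = (0, -0.375, -13.5) − 0.25·(0, -2.25, -135) = (0, 0.1875, 20.25)
(p₅, q₅, r₅) = (0, 0.1875, 20.25) − 0.25·(0, 1.125, 202.5) = (0, -0.09375, -30.375)
∂g/∂p at (0, -0.09375, -30.375) = 0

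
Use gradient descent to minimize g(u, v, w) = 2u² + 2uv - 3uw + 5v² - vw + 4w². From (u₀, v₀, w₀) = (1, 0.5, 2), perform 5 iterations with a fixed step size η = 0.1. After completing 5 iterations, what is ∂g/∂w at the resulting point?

0.45392

∇g = (4u + 2v - 3w, 2u + 10v - w, -3u - v + 8w)
Step 1: at (1, 0.5, 2), ∇g = (-1, 5, 12.5) → (1, 0.5, 2) − 0.1·(-1, 5, 12.5) = (1.1, 0, 0.75)
Step 2: at (1.1, 0, 0.75), ∇g = (2.15, 1.45, 2.7) → (1.1, 0, 0.75) − 0.1·(2.15, 1.45, 2.7) = (0.885, -0.145, 0.48)
Step 3: at (0.885, -0.145, 0.48), ∇g = (1.81, -0.16, 1.33) → (0.885, -0.145, 0.48) − 0.1·(1.81, -0.16, 1.33) = (0.704, -0.129, 0.347)
Step 4: at (0.704, -0.129, 0.347), ∇g = (1.517, -0.229, 0.793) → (0.704, -0.129, 0.347) − 0.1·(1.517, -0.229, 0.793) = (0.5523, -0.1061, 0.2677)
Step 5: at (0.5523, -0.1061, 0.2677), ∇g = (1.1939, -0.2241, 0.5908) → (0.5523, -0.1061, 0.2677) − 0.1·(1.1939, -0.2241, 0.5908) = (0.43291, -0.08369, 0.20862)
∂g/∂w at (0.43291, -0.08369, 0.20862) = 0.45392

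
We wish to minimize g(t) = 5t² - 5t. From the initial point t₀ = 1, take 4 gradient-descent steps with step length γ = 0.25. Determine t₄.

3.03125

g′(t) = 10t - 5
Step 1: g′(1) = 5; t₁ = 1 − 0.25·5 = -0.25
Step 2: g′(-0.25) = -7.5; t₂ = -0.25 − 0.25·(-7.5) = 1.625
Step 3: g′(1.625) = 11.25; t₃ = 1.625 − 0.25·11.25 = -1.1875
Step 4: g′(-1.1875) = -16.875; t₄ = -1.1875 − 0.25·(-16.875) = 3.03125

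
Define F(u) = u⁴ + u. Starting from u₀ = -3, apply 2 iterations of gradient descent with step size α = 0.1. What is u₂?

F′(u) = 4u³ + 1
u₁ = -3 − 0.1·(-107) = 7.7
u₂ = 7.7 − 0.1·1827.132 = -175.0132

-175.0132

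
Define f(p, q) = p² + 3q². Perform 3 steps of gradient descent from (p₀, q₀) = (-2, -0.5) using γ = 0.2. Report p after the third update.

-0.432

∇f = (2p, 6q)
(p₁, q₁) = (-2, -0.5) − 0.2·(-4, -3) = (-1.2, 0.1)
(p₂, q₂) = (-1.2, 0.1) − 0.2·(-2.4, 0.6) = (-0.72, -0.02)
(p₃, q₃) = (-0.72, -0.02) − 0.2·(-1.44, -0.12) = (-0.432, 0.004)
p = -0.432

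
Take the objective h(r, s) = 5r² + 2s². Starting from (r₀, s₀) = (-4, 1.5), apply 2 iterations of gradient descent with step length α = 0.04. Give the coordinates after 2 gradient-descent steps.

∇h = (10r, 4s)
(r₁, s₁) = (-4, 1.5) − 0.04·(-40, 6) = (-2.4, 1.26)
(r₂, s₂) = (-2.4, 1.26) − 0.04·(-24, 5.04) = (-1.44, 1.0584)

(-1.44, 1.0584)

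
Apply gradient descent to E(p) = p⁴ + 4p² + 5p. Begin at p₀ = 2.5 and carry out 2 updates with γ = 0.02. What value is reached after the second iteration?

0.49625

E′(p) = 4p³ + 8p + 5
Step 1: E′(2.5) = 87.5; p₁ = 2.5 − 0.02·87.5 = 0.75
Step 2: E′(0.75) = 12.6875; p₂ = 0.75 − 0.02·12.6875 = 0.49625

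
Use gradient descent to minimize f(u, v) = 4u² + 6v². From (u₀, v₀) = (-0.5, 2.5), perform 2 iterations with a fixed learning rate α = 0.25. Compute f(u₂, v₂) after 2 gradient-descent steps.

601

∇f = (8u, 12v)
(u₁, v₁) = (-0.5, 2.5) − 0.25·(-4, 30) = (0.5, -5)
(u₂, v₂) = (0.5, -5) − 0.25·(4, -60) = (-0.5, 10)
f(-0.5, 10) = 601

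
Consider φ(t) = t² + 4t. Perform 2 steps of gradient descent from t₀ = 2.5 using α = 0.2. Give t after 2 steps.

φ′(t) = 2t + 4
t₁ = 2.5 − 0.2·9 = 0.7
t₂ = 0.7 − 0.2·5.4 = -0.38

-0.38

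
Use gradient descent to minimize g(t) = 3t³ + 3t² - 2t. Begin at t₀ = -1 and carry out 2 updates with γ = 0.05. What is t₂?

g′(t) = 9t² + 6t - 2
Step 1: g′(-1) = 1; t₁ = -1 − 0.05·1 = -1.05
Step 2: g′(-1.05) = 1.6225; t₂ = -1.05 − 0.05·1.6225 = -1.131125

-1.131125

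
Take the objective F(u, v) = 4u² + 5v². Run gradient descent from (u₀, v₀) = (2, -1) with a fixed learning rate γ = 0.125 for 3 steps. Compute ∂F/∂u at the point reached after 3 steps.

∇F = (8u, 10v)
Step 1: at (2, -1), ∇F = (16, -10) → (2, -1) − 0.125·(16, -10) = (0, 0.25)
Step 2: at (0, 0.25), ∇F = (0, 2.5) → (0, 0.25) − 0.125·(0, 2.5) = (0, -0.0625)
Step 3: at (0, -0.0625), ∇F = (0, -0.625) → (0, -0.0625) − 0.125·(0, -0.625) = (0, 0.015625)
∂F/∂u at (0, 0.015625) = 0

0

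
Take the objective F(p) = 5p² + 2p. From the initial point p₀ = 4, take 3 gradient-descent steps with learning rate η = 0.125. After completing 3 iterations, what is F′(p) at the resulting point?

F′(p) = 10p + 2
p₁ = 4 − 0.125·42 = -1.25
p₂ = -1.25 − 0.125·(-10.5) = 0.0625
p₃ = 0.0625 − 0.125·2.625 = -0.265625
F′(p) at (-0.265625) = -0.65625

-0.65625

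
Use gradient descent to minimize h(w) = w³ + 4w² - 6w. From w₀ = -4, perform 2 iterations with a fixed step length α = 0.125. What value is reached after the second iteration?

h′(w) = 3w² + 8w - 6
Step 1: h′(-4) = 10; w₁ = -4 − 0.125·10 = -5.25
Step 2: h′(-5.25) = 34.6875; w₂ = -5.25 − 0.125·34.6875 = -9.5859375

-9.5859375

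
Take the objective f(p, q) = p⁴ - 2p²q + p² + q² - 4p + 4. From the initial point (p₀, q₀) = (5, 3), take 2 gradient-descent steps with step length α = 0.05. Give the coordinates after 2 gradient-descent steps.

∇f = (4p³ - 4pq + 2p - 4, -2p² + 2q)
(p₁, q₁) = (5, 3) − 0.05·(446, -44) = (-17.3, 5.2)
(p₂, q₂) = (-17.3, 5.2) − 0.05·(-20389.628, -588.18) = (1002.1814, 34.609)

(1002.1814, 34.609)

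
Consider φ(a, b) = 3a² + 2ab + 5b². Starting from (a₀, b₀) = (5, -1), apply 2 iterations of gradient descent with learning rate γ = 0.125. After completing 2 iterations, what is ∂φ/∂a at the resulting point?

∇φ = (6a + 2b, 2a + 10b)
Step 1: at (5, -1), ∇φ = (28, 0) → (5, -1) − 0.125·(28, 0) = (1.5, -1)
Step 2: at (1.5, -1), ∇φ = (7, -7) → (1.5, -1) − 0.125·(7, -7) = (0.625, -0.125)
∂φ/∂a at (0.625, -0.125) = 3.5

3.5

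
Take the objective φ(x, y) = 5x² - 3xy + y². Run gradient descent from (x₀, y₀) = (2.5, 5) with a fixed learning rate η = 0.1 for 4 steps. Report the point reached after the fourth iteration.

(1.14825, 3.4445)

∇φ = (10x - 3y, -3x + 2y)
(x₁, y₁) = (2.5, 5) − 0.1·(10, 2.5) = (1.5, 4.75)
(x₂, y₂) = (1.5, 4.75) − 0.1·(0.75, 5) = (1.425, 4.25)
(x₃, y₃) = (1.425, 4.25) − 0.1·(1.5, 4.225) = (1.275, 3.8275)
(x₄, y₄) = (1.275, 3.8275) − 0.1·(1.2675, 3.83) = (1.14825, 3.4445)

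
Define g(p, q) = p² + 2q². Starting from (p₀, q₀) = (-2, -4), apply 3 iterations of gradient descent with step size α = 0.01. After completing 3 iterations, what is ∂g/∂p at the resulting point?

∇g = (2p, 4q)
Step 1: at (-2, -4), ∇g = (-4, -16) → (-2, -4) − 0.01·(-4, -16) = (-1.96, -3.84)
Step 2: at (-1.96, -3.84), ∇g = (-3.92, -15.36) → (-1.96, -3.84) − 0.01·(-3.92, -15.36) = (-1.9208, -3.6864)
Step 3: at (-1.9208, -3.6864), ∇g = (-3.8416, -14.7456) → (-1.9208, -3.6864) − 0.01·(-3.8416, -14.7456) = (-1.882384, -3.538944)
∂g/∂p at (-1.882384, -3.538944) = -3.764768

-3.764768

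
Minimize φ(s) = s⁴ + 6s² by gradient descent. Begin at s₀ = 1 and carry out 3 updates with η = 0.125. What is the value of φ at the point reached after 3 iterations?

7

φ′(s) = 4s³ + 12s
Step 1: φ′(1) = 16; s₁ = 1 − 0.125·16 = -1
Step 2: φ′(-1) = -16; s₂ = -1 − 0.125·(-16) = 1
Step 3: φ′(1) = 16; s₃ = 1 − 0.125·16 = -1
φ(-1) = 7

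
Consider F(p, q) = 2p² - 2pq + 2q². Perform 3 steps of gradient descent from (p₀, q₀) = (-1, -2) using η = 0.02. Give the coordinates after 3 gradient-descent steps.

∇F = (4p - 2q, -2p + 4q)
Step 1: at (-1, -2), ∇F = (0, -6) → (-1, -2) − 0.02·(0, -6) = (-1, -1.88)
Step 2: at (-1, -1.88), ∇F = (-0.24, -5.52) → (-1, -1.88) − 0.02·(-0.24, -5.52) = (-0.9952, -1.7696)
Step 3: at (-0.9952, -1.7696), ∇F = (-0.4416, -5.088) → (-0.9952, -1.7696) − 0.02·(-0.4416, -5.088) = (-0.986368, -1.66784)

(-0.986368, -1.66784)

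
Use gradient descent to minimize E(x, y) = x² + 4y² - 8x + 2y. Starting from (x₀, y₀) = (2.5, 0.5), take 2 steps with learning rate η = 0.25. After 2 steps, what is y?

∇E = (2x - 8, 8y + 2)
Step 1: at (2.5, 0.5), ∇E = (-3, 6) → (2.5, 0.5) − 0.25·(-3, 6) = (3.25, -1)
Step 2: at (3.25, -1), ∇E = (-1.5, -6) → (3.25, -1) − 0.25·(-1.5, -6) = (3.625, 0.5)
y = 0.5

0.5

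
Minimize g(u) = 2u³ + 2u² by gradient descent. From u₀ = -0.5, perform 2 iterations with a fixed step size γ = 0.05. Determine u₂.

g′(u) = 6u² + 4u
Step 1: g′(-0.5) = -0.5; u₁ = -0.5 − 0.05·(-0.5) = -0.475
Step 2: g′(-0.475) = -0.54625; u₂ = -0.475 − 0.05·(-0.54625) = -0.4476875

-0.4476875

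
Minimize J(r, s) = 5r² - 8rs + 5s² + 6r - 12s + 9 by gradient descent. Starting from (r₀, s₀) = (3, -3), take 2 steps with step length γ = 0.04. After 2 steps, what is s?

0.456

∇J = (10r - 8s + 6, -8r + 10s - 12)
Step 1: at (3, -3), ∇J = (60, -66) → (3, -3) − 0.04·(60, -66) = (0.6, -0.36)
Step 2: at (0.6, -0.36), ∇J = (14.88, -20.4) → (0.6, -0.36) − 0.04·(14.88, -20.4) = (0.0048, 0.456)
s = 0.456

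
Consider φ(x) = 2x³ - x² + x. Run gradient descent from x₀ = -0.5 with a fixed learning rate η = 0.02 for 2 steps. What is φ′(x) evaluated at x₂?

φ′(x) = 6x² - 2x + 1
Step 1: φ′(-0.5) = 3.5; x₁ = -0.5 − 0.02·3.5 = -0.57
Step 2: φ′(-0.57) = 4.0894; x₂ = -0.57 − 0.02·4.0894 = -0.651788
φ′(x) at (-0.651788) = 4.852541581664

4.852541581664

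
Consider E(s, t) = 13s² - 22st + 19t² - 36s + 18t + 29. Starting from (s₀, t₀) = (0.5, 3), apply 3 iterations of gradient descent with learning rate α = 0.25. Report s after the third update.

3409.375

∇E = (26s - 22t - 36, -22s + 38t + 18)
(s₁, t₁) = (0.5, 3) − 0.25·(-89, 121) = (22.75, -27.25)
(s₂, t₂) = (22.75, -27.25) − 0.25·(1155, -1518) = (-266, 352.25)
(s₃, t₃) = (-266, 352.25) − 0.25·(-14701.5, 19255.5) = (3409.375, -4461.625)
s = 3409.375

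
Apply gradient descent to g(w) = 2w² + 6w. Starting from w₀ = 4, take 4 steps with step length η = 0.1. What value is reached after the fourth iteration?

g′(w) = 4w + 6
w₁ = 4 − 0.1·22 = 1.8
w₂ = 1.8 − 0.1·13.2 = 0.48
w₃ = 0.48 − 0.1·7.92 = -0.312
w₄ = -0.312 − 0.1·4.752 = -0.7872

-0.7872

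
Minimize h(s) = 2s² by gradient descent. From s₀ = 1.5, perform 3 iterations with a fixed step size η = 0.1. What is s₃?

0.324

h′(s) = 4s
Step 1: h′(1.5) = 6; s₁ = 1.5 − 0.1·6 = 0.9
Step 2: h′(0.9) = 3.6; s₂ = 0.9 − 0.1·3.6 = 0.54
Step 3: h′(0.54) = 2.16; s₃ = 0.54 − 0.1·2.16 = 0.324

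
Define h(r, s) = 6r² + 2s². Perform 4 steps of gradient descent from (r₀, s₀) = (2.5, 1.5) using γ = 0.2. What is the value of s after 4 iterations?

0.0024

∇h = (12r, 4s)
(r₁, s₁) = (2.5, 1.5) − 0.2·(30, 6) = (-3.5, 0.3)
(r₂, s₂) = (-3.5, 0.3) − 0.2·(-42, 1.2) = (4.9, 0.06)
(r₃, s₃) = (4.9, 0.06) − 0.2·(58.8, 0.24) = (-6.86, 0.012)
(r₄, s₄) = (-6.86, 0.012) − 0.2·(-82.32, 0.048) = (9.604, 0.0024)
s = 0.0024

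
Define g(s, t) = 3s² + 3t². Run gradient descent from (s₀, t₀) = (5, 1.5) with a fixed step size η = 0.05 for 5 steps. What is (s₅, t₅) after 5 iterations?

∇g = (6s, 6t)
Step 1: at (5, 1.5), ∇g = (30, 9) → (5, 1.5) − 0.05·(30, 9) = (3.5, 1.05)
Step 2: at (3.5, 1.05), ∇g = (21, 6.3) → (3.5, 1.05) − 0.05·(21, 6.3) = (2.45, 0.735)
Step 3: at (2.45, 0.735), ∇g = (14.7, 4.41) → (2.45, 0.735) − 0.05·(14.7, 4.41) = (1.715, 0.5145)
Step 4: at (1.715, 0.5145), ∇g = (10.29, 3.087) → (1.715, 0.5145) − 0.05·(10.29, 3.087) = (1.2005, 0.36015)
Step 5: at (1.2005, 0.36015), ∇g = (7.203, 2.1609) → (1.2005, 0.36015) − 0.05·(7.203, 2.1609) = (0.84035, 0.252105)

(0.84035, 0.252105)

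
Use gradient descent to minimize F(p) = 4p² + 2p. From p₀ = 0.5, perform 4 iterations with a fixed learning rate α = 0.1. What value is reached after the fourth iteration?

F′(p) = 8p + 2
p₁ = 0.5 − 0.1·6 = -0.1
p₂ = -0.1 − 0.1·1.2 = -0.22
p₃ = -0.22 − 0.1·0.24 = -0.244
p₄ = -0.244 − 0.1·0.048 = -0.2488

-0.2488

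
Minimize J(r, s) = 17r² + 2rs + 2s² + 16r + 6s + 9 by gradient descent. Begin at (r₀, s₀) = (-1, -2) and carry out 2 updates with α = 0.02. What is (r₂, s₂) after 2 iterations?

(-0.4224, -1.864)

∇J = (34r + 2s + 16, 2r + 4s + 6)
Step 1: at (-1, -2), ∇J = (-22, -4) → (-1, -2) − 0.02·(-22, -4) = (-0.56, -1.92)
Step 2: at (-0.56, -1.92), ∇J = (-6.88, -2.8) → (-0.56, -1.92) − 0.02·(-6.88, -2.8) = (-0.4224, -1.864)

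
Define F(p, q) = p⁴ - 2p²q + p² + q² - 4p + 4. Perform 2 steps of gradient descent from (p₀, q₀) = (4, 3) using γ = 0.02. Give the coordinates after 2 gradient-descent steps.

(-0.21687808, 3.381504)

∇F = (4p³ - 4pq + 2p - 4, -2p² + 2q)
Step 1: at (4, 3), ∇F = (212, -26) → (4, 3) − 0.02·(212, -26) = (-0.24, 3.52)
Step 2: at (-0.24, 3.52), ∇F = (-1.156096, 6.9248) → (-0.24, 3.52) − 0.02·(-1.156096, 6.9248) = (-0.21687808, 3.381504)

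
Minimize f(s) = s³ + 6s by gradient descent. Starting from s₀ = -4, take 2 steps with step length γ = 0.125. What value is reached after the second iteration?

-54.8359375

f′(s) = 3s² + 6
s₁ = -4 − 0.125·54 = -10.75
s₂ = -10.75 − 0.125·352.6875 = -54.8359375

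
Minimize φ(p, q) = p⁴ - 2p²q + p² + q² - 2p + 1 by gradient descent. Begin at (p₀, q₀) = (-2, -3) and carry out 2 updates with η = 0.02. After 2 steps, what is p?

-0.48910592

∇φ = (4p³ - 4pq + 2p - 2, -2p² + 2q)
(p₁, q₁) = (-2, -3) − 0.02·(-62, -14) = (-0.76, -2.72)
(p₂, q₂) = (-0.76, -2.72) − 0.02·(-13.544704, -6.5952) = (-0.48910592, -2.588096)
p = -0.48910592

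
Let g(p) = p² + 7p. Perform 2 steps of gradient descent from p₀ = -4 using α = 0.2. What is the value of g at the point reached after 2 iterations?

g′(p) = 2p + 7
Step 1: g′(-4) = -1; p₁ = -4 − 0.2·(-1) = -3.8
Step 2: g′(-3.8) = -0.6; p₂ = -3.8 − 0.2·(-0.6) = -3.68
g(-3.68) = -12.2176

-12.2176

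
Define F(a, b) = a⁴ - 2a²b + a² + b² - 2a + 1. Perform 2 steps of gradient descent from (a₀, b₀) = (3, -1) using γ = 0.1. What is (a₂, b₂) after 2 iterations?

(321.1536, 18.472)

∇F = (4a³ - 4ab + 2a - 2, -2a² + 2b)
(a₁, b₁) = (3, -1) − 0.1·(124, -20) = (-9.4, 1)
(a₂, b₂) = (-9.4, 1) − 0.1·(-3305.536, -174.72) = (321.1536, 18.472)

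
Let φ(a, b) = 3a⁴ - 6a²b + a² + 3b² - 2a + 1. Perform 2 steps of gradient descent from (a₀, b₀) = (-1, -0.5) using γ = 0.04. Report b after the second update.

-0.102944

∇φ = (12a³ - 12ab + 2a - 2, -6a² + 6b)
(a₁, b₁) = (-1, -0.5) − 0.04·(-22, -9) = (-0.12, -0.14)
(a₂, b₂) = (-0.12, -0.14) − 0.04·(-2.462336, -0.9264) = (-0.02150656, -0.102944)
b = -0.102944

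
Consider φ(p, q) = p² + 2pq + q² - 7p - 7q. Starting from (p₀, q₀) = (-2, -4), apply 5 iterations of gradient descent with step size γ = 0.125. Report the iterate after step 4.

∇φ = (2p + 2q - 7, 2p + 2q - 7)
(p₁, q₁) = (-2, -4) − 0.125·(-19, -19) = (0.375, -1.625)
(p₂, q₂) = (0.375, -1.625) − 0.125·(-9.5, -9.5) = (1.5625, -0.4375)
(p₃, q₃) = (1.5625, -0.4375) − 0.125·(-4.75, -4.75) = (2.15625, 0.15625)
(p₄, q₄) = (2.15625, 0.15625) − 0.125·(-2.375, -2.375) = (2.453125, 0.453125)

(2.453125, 0.453125)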